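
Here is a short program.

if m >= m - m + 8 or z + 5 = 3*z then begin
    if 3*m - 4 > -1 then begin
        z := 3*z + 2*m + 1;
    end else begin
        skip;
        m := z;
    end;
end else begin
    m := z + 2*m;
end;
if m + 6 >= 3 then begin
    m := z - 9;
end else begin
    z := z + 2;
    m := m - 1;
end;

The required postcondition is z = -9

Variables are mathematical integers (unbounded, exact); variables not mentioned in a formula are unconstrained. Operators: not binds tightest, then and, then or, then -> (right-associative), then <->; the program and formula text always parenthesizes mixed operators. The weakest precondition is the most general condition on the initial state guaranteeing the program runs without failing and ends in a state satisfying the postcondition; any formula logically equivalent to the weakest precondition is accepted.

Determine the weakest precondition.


Working backward. After the program, z = -9 must hold.
Then branch requires z = -9; else branch requires z = -11.
Before the if: (m >= -3 -> z = -9) and ((not (m >= -3)) -> z = -11)
Then branch requires (3*m > 3 -> ((m >= -3 -> 2*m + 3*z = -10) and ((not (m >= -3)) -> 2*m + 3*z = -12))) and ((not (3*m > 3)) -> ((z >= -3 -> z = -9) and ((not (z >= -3)) -> z = -11))); else branch requires (2*m + z >= -3 -> z = -9) and ((not (2*m + z >= -3)) -> z = -11).
Before the if: ((m >= 8 or 2*z = 5) -> ((3*m > 3 -> ((m >= -3 -> 2*m + 3*z = -10) and ((not (m >= -3)) -> 2*m + 3*z = -12))) and ((not (3*m > 3)) -> ((z >= -3 -> z = -9) and ((not (z >= -3)) -> z = -11))))) and ((not (m >= 8 or 2*z = 5)) -> ((2*m + z >= -3 -> z = -9) and ((not (2*m + z >= -3)) -> z = -11)))
Answer: WP = ((m >= 8 or 2*z = 5) -> ((3*m > 3 -> ((m >= -3 -> 2*m + 3*z = -10) and ((not (m >= -3)) -> 2*m + 3*z = -12))) and ((not (3*m > 3)) -> ((z >= -3 -> z = -9) and ((not (z >= -3)) -> z = -11))))) and ((not (m >= 8 or 2*z = 5)) -> ((2*m + z >= -3 -> z = -9) and ((not (2*m + z >= -3)) -> z = -11)))


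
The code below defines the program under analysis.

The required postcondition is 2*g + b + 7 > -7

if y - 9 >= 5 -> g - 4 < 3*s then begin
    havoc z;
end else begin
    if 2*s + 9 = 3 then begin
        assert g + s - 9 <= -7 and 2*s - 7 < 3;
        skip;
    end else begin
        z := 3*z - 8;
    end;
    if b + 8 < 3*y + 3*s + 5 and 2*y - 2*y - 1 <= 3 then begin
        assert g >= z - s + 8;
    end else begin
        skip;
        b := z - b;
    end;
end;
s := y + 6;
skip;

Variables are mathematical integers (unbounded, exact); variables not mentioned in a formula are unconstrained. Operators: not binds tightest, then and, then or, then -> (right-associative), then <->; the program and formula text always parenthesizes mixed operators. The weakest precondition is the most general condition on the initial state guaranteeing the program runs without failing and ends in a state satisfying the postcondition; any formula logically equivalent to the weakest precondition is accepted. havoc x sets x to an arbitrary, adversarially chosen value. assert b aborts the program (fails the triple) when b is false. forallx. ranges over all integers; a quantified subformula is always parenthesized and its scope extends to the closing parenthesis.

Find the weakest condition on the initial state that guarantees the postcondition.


Working backward. After the program, the postcondition 2*g + b + 7 > -7 must hold; in canonical form it is b + 2*g > -14.
Before skip: b + 2*g > -14
Before s := y + 6: b + 2*g > -14
Then branch requires b + 2*g > -14; else branch requires (2*s = -6 -> (g + s <= 2 and 2*s < 10 and (b < 3*s + 3*y - 3 -> (g + s >= z + 8 and b + 2*g > -14)) and ((not (b < 3*s + 3*y - 3)) -> 2*g + z > b - 14))) and ((not (2*s = -6)) -> ((b < 3*s + 3*y - 3 -> (g + s >= 3*z and b + 2*g > -14)) and ((not (b < 3*s + 3*y - 3)) -> 2*g + 3*z > b - 6))).
Before the if: ((y >= 14 -> g < 3*s + 4) -> b + 2*g > -14) and ((not (y >= 14 -> g < 3*s + 4)) -> ((2*s = -6 -> (g + s <= 2 and 2*s < 10 and (b < 3*s + 3*y - 3 -> (g + s >= z + 8 and b + 2*g > -14)) and ((not (b < 3*s + 3*y - 3)) -> 2*g + z > b - 14))) and ((not (2*s = -6)) -> ((b < 3*s + 3*y - 3 -> (g + s >= 3*z and b + 2*g > -14)) and ((not (b < 3*s + 3*y - 3)) -> 2*g + 3*z > b - 6)))))
Answer: WP = ((y >= 14 -> g < 3*s + 4) -> b + 2*g > -14) and ((not (y >= 14 -> g < 3*s + 4)) -> ((2*s = -6 -> (g + s <= 2 and 2*s < 10 and (b < 3*s + 3*y - 3 -> (g + s >= z + 8 and b + 2*g > -14)) and ((not (b < 3*s + 3*y - 3)) -> 2*g + z > b - 14))) and ((not (2*s = -6)) -> ((b < 3*s + 3*y - 3 -> (g + s >= 3*z and b + 2*g > -14)) and ((not (b < 3*s + 3*y - 3)) -> 2*g + 3*z > b - 6)))))


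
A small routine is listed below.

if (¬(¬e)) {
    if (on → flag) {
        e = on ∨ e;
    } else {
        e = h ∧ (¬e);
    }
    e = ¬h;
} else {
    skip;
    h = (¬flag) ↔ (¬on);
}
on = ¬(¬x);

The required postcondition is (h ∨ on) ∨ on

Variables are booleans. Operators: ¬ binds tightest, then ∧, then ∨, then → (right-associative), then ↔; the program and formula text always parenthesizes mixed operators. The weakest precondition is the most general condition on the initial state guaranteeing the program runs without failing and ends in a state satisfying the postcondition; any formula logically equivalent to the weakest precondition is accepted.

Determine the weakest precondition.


Working backward. After the program, the postcondition (h ∨ on) ∨ on must hold; in canonical form it is h ∨ on.
Before on := ¬(¬x): h ∨ x
Then branch requires ((on → flag) → (h ∨ x)) ∧ ((¬(on → flag)) → (h ∨ x)); else branch requires ((¬flag) ↔ (¬on)) ∨ x.
Before the if: (e → (((on → flag) → (h ∨ x)) ∧ ((¬(on → flag)) → (h ∨ x)))) ∧ ((¬e) → (((¬flag) ↔ (¬on)) ∨ x))
Answer: WP = (e → (((on → flag) → (h ∨ x)) ∧ ((¬(on → flag)) → (h ∨ x)))) ∧ ((¬e) → (((¬flag) ↔ (¬on)) ∨ x))


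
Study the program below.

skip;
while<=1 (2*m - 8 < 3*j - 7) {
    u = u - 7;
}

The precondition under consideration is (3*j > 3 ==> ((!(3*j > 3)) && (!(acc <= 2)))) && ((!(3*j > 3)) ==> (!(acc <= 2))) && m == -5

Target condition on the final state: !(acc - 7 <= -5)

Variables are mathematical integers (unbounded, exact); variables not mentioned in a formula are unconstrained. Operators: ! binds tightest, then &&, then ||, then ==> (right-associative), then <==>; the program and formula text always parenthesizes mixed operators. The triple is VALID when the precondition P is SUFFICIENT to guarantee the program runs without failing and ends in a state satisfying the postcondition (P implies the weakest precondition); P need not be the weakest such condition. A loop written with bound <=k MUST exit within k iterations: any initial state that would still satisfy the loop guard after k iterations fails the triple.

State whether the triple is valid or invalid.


Working backward. After the program, the postcondition !(acc - 7 <= -5) must hold; in canonical form it is !(acc <= 2).
Before the loop (bound <=1), unroll the exhaustion recursion (WP_0 = exit-now case; WP_j = one more guarded iteration, up to j = 1):
  WP_0: (!(2*m < 3*j + 1)) && (!(acc <= 2))
  WP_1: (2*m < 3*j + 1 ==> ((!(2*m < 3*j + 1)) && (!(acc <= 2)))) && ((!(2*m < 3*j + 1)) ==> (!(acc <= 2)))
So before the loop: (2*m < 3*j + 1 ==> ((!(2*m < 3*j + 1)) && (!(acc <= 2)))) && ((!(2*m < 3*j + 1)) ==> (!(acc <= 2)))
Before skip: (2*m < 3*j + 1 ==> ((!(2*m < 3*j + 1)) && (!(acc <= 2)))) && ((!(2*m < 3*j + 1)) ==> (!(acc <= 2)))
The weakest precondition is (2*m < 3*j + 1 ==> ((!(2*m < 3*j + 1)) && (!(acc <= 2)))) && ((!(2*m < 3*j + 1)) ==> (!(acc <= 2))).
Check whether (3*j > 3 ==> ((!(3*j > 3)) && (!(acc <= 2)))) && ((!(3*j > 3)) ==> (!(acc <= 2))) && m == -5 implies it.
Countermodel: at the initial state acc = 3, j = -3, m = -5, the precondition holds but the weakest precondition fails.
Answer: invalid


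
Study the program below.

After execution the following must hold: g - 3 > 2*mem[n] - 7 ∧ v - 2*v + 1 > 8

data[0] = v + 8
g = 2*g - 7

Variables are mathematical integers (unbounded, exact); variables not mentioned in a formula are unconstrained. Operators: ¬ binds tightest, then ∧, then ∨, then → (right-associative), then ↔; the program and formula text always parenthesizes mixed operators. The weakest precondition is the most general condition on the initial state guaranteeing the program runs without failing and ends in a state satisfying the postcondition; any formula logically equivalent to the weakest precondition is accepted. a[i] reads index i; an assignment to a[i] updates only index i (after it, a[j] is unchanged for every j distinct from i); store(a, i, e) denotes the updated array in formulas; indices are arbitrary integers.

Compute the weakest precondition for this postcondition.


Working backward. After the program, the postcondition g - 3 > 2*mem[n] - 7 ∧ v - 2*v + 1 > 8 must hold; in canonical form it is g > 2*mem[n] - 4 ∧ v < -7.
Before g := 2*g - 7: 2*g > 2*mem[n] + 3 ∧ v < -7
Before data[0] := v + 8: 2*g > 2*mem[n] + 3 ∧ v < -7
Answer: WP = 2*g > 2*mem[n] + 3 ∧ v < -7


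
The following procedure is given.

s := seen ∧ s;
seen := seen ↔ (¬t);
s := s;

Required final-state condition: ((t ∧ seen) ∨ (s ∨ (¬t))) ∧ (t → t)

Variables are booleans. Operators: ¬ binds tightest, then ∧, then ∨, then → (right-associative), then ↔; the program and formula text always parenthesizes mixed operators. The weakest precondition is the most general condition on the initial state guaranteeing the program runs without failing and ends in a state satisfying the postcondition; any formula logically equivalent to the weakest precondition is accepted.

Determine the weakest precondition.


Working backward. After the program, the postcondition ((t ∧ seen) ∨ (s ∨ (¬t))) ∧ (t → t) must hold; in canonical form it is (t ∧ seen) ∨ s ∨ (¬t).
Before s := s: (t ∧ seen) ∨ s ∨ (¬t)
Before seen := seen ↔ (¬t): (t ∧ (seen ↔ (¬t))) ∨ s ∨ (¬t)
Before s := seen ∧ s: (t ∧ (seen ↔ (¬t))) ∨ (seen ∧ s) ∨ (¬t)
Answer: WP = (t ∧ (seen ↔ (¬t))) ∨ (seen ∧ s) ∨ (¬t)


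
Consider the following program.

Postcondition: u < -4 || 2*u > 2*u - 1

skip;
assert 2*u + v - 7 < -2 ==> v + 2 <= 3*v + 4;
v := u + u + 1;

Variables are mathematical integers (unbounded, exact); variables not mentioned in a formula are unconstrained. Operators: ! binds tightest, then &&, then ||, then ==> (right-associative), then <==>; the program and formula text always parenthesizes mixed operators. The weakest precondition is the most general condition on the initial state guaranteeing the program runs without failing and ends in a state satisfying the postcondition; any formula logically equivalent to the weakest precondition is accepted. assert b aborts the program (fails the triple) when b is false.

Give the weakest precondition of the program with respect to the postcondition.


Working backward. After the program, the postcondition u < -4 || 2*u > 2*u - 1 must hold; in canonical form it is true.
Before v := u + u + 1: true
Before assert 2*u + v - 7 < -2 ==> v + 2 <= 3*v + 4: 2*u + v < 5 ==> 2*v >= -2
Before skip: 2*u + v < 5 ==> 2*v >= -2
Answer: WP = 2*u + v < 5 ==> 2*v >= -2


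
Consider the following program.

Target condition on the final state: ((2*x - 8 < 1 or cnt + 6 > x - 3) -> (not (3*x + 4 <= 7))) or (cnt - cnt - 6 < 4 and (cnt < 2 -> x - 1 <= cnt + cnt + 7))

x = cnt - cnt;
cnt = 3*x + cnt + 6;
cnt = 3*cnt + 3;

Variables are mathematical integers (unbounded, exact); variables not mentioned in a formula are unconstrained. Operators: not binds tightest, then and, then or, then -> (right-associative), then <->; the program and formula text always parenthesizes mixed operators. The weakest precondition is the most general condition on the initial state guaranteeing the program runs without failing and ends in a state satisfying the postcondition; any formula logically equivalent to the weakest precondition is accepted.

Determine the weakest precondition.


Working backward. After the program, the postcondition ((2*x - 8 < 1 or cnt + 6 > x - 3) -> (not (3*x + 4 <= 7))) or (cnt - cnt - 6 < 4 and (cnt < 2 -> x - 1 <= cnt + cnt + 7)) must hold; in canonical form it is ((2*x < 9 or cnt > x - 9) -> (not (3*x <= 3))) or (cnt < 2 -> x <= 2*cnt + 8).
Before cnt := 3*cnt + 3: ((2*x < 9 or 3*cnt > x - 12) -> (not (3*x <= 3))) or (3*cnt < -1 -> x <= 6*cnt + 14)
Before cnt := 3*x + cnt + 6: ((2*x < 9 or 3*cnt + 8*x > -30) -> (not (3*x <= 3))) or (3*cnt + 9*x < -19 -> 6*cnt + 17*x >= -50)
Before x := cnt - cnt: 3*cnt < -19 -> 6*cnt >= -50
Answer: WP = 3*cnt < -19 -> 6*cnt >= -50


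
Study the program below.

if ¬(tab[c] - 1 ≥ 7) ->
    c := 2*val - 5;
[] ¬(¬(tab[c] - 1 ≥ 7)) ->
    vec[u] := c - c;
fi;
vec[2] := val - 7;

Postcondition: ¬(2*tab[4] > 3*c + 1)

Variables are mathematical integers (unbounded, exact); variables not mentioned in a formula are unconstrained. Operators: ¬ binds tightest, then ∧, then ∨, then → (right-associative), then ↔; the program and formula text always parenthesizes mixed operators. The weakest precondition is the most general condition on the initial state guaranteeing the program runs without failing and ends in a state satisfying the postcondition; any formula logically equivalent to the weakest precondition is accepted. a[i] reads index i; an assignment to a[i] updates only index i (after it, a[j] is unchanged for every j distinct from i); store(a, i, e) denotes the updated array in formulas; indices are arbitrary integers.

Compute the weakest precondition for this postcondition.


Working backward. After the program, ¬(2*tab[4] > 3*c + 1) must hold.
Before vec[2] := val - 7: ¬(2*tab[4] > 3*c + 1)
Then branch requires ¬(2*tab[4] > 6*val - 14); else branch requires ¬(2*tab[4] > 3*c + 1).
Before the if: ((¬(tab[c] ≥ 8)) → (¬(2*tab[4] > 6*val - 14))) ∧ (tab[c] ≥ 8 → (¬(2*tab[4] > 3*c + 1)))
Answer: WP = ((¬(tab[c] ≥ 8)) → (¬(2*tab[4] > 6*val - 14))) ∧ (tab[c] ≥ 8 → (¬(2*tab[4] > 3*c + 1)))


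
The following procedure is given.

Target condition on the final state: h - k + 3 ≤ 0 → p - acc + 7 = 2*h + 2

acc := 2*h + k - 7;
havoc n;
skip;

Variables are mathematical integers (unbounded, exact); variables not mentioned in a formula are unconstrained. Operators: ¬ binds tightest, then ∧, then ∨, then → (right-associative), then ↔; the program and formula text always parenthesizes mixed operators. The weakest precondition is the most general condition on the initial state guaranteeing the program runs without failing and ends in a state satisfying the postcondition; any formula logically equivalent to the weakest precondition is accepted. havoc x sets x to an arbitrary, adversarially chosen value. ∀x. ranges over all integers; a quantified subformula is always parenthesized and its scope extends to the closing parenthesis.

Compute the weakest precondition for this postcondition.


Working backward. After the program, the postcondition h - k + 3 ≤ 0 → p - acc + 7 = 2*h + 2 must hold; in canonical form it is h ≤ k - 3 → p = acc + 2*h - 5.
Before skip: h ≤ k - 3 → p = acc + 2*h - 5
Before havoc n: h ≤ k - 3 → p = acc + 2*h - 5
Before acc := 2*h + k - 7: h ≤ k - 3 → p = 4*h + k - 12
Answer: WP = h ≤ k - 3 → p = 4*h + k - 12


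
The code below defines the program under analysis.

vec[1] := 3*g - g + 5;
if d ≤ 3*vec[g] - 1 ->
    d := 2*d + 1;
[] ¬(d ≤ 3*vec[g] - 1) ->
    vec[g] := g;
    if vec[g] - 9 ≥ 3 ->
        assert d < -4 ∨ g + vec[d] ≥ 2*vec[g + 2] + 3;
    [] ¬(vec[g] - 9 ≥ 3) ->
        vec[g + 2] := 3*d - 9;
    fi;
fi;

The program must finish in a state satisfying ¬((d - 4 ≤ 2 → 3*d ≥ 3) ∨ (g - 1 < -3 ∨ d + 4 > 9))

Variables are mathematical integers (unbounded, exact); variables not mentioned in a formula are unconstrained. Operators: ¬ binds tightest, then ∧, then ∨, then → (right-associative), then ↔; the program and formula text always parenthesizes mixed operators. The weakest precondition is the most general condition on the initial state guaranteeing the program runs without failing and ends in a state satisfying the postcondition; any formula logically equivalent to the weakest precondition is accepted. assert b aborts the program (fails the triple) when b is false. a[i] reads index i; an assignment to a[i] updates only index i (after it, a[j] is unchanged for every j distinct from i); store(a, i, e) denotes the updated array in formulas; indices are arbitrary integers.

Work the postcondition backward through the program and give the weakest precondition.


Working backward. After the program, the postcondition ¬((d - 4 ≤ 2 → 3*d ≥ 3) ∨ (g - 1 < -3 ∨ d + 4 > 9)) must hold; in canonical form it is ¬((d ≤ 6 → 3*d ≥ 3) ∨ g < -2 ∨ d > 5).
Then branch requires ¬((2*d ≤ 5 → 6*d ≥ 0) ∨ g < -2 ∨ 2*d > 4); else branch requires (store(vec, g, g)[g] ≥ 12 → ((d < -4 ∨ store(vec, g, g)[d] + g ≥ 2*store(vec, g, g)[g + 2] + 3) ∧ (¬((d ≤ 6 → 3*d ≥ 3) ∨ g < -2 ∨ d > 5)))) ∧ ((¬(store(vec, g, g)[g] ≥ 12)) → (¬((d ≤ 6 → 3*d ≥ 3) ∨ g < -2 ∨ d > 5))).
Before the if: (d ≤ 3*vec[g] - 1 → (¬((2*d ≤ 5 → 6*d ≥ 0) ∨ g < -2 ∨ 2*d > 4))) ∧ ((¬(d ≤ 3*vec[g] - 1)) → ((store(vec, g, g)[g] ≥ 12 → ((d < -4 ∨ store(vec, g, g)[d] + g ≥ 2*store(vec, g, g)[g + 2] + 3) ∧ (¬((d ≤ 6 → 3*d ≥ 3) ∨ g < -2 ∨ d > 5)))) ∧ ((¬(store(vec, g, g)[g] ≥ 12)) → (¬((d ≤ 6 → 3*d ≥ 3) ∨ g < -2 ∨ d > 5)))))
Before vec[1] := 3*g - g + 5: (d ≤ 3*store(vec, 1, 2*g + 5)[g] - 1 → (¬((2*d ≤ 5 → 6*d ≥ 0) ∨ g < -2 ∨ 2*d > 4))) ∧ ((¬(d ≤ 3*store(vec, 1, 2*g + 5)[g] - 1)) → ((store(store(vec, 1, 2*g + 5), g, g)[g] ≥ 12 → ((d < -4 ∨ store(store(vec, 1, 2*g + 5), g, g)[d] + g ≥ 2*store(store(vec, 1, 2*g + 5), g, g)[g + 2] + 3) ∧ (¬((d ≤ 6 → 3*d ≥ 3) ∨ g < -2 ∨ d > 5)))) ∧ ((¬(store(store(vec, 1, 2*g + 5), g, g)[g] ≥ 12)) → (¬((d ≤ 6 → 3*d ≥ 3) ∨ g < -2 ∨ d > 5)))))
Answer: WP = (d ≤ 3*store(vec, 1, 2*g + 5)[g] - 1 → (¬((2*d ≤ 5 → 6*d ≥ 0) ∨ g < -2 ∨ 2*d > 4))) ∧ ((¬(d ≤ 3*store(vec, 1, 2*g + 5)[g] - 1)) → ((store(store(vec, 1, 2*g + 5), g, g)[g] ≥ 12 → ((d < -4 ∨ store(store(vec, 1, 2*g + 5), g, g)[d] + g ≥ 2*store(store(vec, 1, 2*g + 5), g, g)[g + 2] + 3) ∧ (¬((d ≤ 6 → 3*d ≥ 3) ∨ g < -2 ∨ d > 5)))) ∧ ((¬(store(store(vec, 1, 2*g + 5), g, g)[g] ≥ 12)) → (¬((d ≤ 6 → 3*d ≥ 3) ∨ g < -2 ∨ d > 5)))))


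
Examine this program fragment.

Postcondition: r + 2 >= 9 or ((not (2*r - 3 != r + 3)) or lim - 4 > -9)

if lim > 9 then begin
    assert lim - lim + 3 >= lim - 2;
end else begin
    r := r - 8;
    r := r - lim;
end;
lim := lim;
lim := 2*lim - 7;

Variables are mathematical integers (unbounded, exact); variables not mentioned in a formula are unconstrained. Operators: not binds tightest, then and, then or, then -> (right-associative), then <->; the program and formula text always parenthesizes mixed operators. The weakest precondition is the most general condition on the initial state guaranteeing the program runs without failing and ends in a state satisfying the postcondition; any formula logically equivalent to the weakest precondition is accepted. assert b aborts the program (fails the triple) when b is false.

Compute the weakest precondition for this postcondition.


Working backward. After the program, the postcondition r + 2 >= 9 or ((not (2*r - 3 != r + 3)) or lim - 4 > -9) must hold; in canonical form it is r >= 7 or (not (r != 6)) or lim > -5.
Before lim := 2*lim - 7: r >= 7 or (not (r != 6)) or 2*lim > 2
Before lim := lim: r >= 7 or (not (r != 6)) or 2*lim > 2
Then branch requires lim <= 5 and (r >= 7 or (not (r != 6)) or 2*lim > 2); else branch requires r >= lim + 15 or (not (r != lim + 14)) or 2*lim > 2.
Before the if: (lim > 9 -> (lim <= 5 and (r >= 7 or (not (r != 6)) or 2*lim > 2))) and ((not (lim > 9)) -> (r >= lim + 15 or (not (r != lim + 14)) or 2*lim > 2))
Answer: WP = (lim > 9 -> (lim <= 5 and (r >= 7 or (not (r != 6)) or 2*lim > 2))) and ((not (lim > 9)) -> (r >= lim + 15 or (not (r != lim + 14)) or 2*lim > 2))


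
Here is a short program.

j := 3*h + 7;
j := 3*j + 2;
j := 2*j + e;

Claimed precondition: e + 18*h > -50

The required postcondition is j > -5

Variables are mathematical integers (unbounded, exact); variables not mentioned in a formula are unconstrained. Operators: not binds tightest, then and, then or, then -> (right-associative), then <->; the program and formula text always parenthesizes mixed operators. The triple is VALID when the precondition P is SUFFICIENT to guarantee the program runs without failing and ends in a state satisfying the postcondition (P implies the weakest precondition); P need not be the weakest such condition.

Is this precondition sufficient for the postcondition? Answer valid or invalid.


Working backward. After the program, j > -5 must hold.
Before j := 2*j + e: e + 2*j > -5
Before j := 3*j + 2: e + 6*j > -9
Before j := 3*h + 7: e + 18*h > -51
The weakest precondition is e + 18*h > -51.
Check whether e + 18*h > -50 implies it.
Every state satisfying the precondition satisfies the weakest precondition: the implication holds.
Answer: valid


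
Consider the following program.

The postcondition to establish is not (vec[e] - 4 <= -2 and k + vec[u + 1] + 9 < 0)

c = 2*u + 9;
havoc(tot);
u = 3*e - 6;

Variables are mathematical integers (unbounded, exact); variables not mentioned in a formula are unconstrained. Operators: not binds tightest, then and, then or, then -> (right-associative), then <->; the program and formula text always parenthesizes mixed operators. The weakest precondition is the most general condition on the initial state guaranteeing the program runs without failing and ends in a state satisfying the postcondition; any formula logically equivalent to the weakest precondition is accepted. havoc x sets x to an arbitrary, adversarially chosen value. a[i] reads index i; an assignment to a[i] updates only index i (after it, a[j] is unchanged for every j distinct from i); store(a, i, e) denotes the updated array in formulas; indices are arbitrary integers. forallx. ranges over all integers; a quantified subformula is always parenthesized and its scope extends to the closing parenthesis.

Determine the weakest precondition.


Working backward. After the program, the postcondition not (vec[e] - 4 <= -2 and k + vec[u + 1] + 9 < 0) must hold; in canonical form it is not (vec[e] <= 2 and vec[u + 1] + k < -9).
Before u := 3*e - 6: not (vec[e] <= 2 and vec[3*e - 5] + k < -9)
Before havoc tot: not (vec[e] <= 2 and vec[3*e - 5] + k < -9)
Before c := 2*u + 9: not (vec[e] <= 2 and vec[3*e - 5] + k < -9)
Answer: WP = not (vec[e] <= 2 and vec[3*e - 5] + k < -9)


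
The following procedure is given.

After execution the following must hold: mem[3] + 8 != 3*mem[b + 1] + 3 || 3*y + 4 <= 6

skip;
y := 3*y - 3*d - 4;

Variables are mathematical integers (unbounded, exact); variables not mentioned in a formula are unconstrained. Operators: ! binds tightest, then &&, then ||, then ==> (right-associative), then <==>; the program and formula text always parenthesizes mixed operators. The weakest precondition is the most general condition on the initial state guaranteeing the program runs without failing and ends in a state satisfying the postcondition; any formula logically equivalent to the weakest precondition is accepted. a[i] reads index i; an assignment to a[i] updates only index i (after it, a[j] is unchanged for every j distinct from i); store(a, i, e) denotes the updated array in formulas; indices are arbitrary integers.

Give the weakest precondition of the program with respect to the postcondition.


Working backward. After the program, the postcondition mem[3] + 8 != 3*mem[b + 1] + 3 || 3*y + 4 <= 6 must hold; in canonical form it is mem[3] != 3*mem[b + 1] - 5 || 3*y <= 2.
Before y := 3*y - 3*d - 4: mem[3] != 3*mem[b + 1] - 5 || 9*y <= 9*d + 14
Before skip: mem[3] != 3*mem[b + 1] - 5 || 9*y <= 9*d + 14
Answer: WP = mem[3] != 3*mem[b + 1] - 5 || 9*y <= 9*d + 14


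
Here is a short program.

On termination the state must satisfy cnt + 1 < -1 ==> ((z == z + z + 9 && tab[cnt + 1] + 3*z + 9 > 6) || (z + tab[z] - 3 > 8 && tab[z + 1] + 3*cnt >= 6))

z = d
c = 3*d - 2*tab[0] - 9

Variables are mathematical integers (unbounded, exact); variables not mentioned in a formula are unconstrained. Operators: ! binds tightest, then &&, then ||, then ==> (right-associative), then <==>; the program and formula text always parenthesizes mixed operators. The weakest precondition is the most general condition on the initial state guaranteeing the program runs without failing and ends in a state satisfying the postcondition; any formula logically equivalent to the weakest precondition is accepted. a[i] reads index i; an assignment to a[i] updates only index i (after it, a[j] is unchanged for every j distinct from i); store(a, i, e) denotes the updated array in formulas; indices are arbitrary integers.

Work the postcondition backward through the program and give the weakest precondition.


Working backward. After the program, the postcondition cnt + 1 < -1 ==> ((z == z + z + 9 && tab[cnt + 1] + 3*z + 9 > 6) || (z + tab[z] - 3 > 8 && tab[z + 1] + 3*cnt >= 6)) must hold; in canonical form it is cnt < -2 ==> ((z == -9 && tab[cnt + 1] + 3*z > -3) || (tab[z] + z > 11 && tab[z + 1] + 3*cnt >= 6)).
Before c := 3*d - 2*tab[0] - 9: cnt < -2 ==> ((z == -9 && tab[cnt + 1] + 3*z > -3) || (tab[z] + z > 11 && tab[z + 1] + 3*cnt >= 6))
Before z := d: cnt < -2 ==> ((d == -9 && tab[cnt + 1] + 3*d > -3) || (tab[d] + d > 11 && tab[d + 1] + 3*cnt >= 6))
Answer: WP = cnt < -2 ==> ((d == -9 && tab[cnt + 1] + 3*d > -3) || (tab[d] + d > 11 && tab[d + 1] + 3*cnt >= 6))


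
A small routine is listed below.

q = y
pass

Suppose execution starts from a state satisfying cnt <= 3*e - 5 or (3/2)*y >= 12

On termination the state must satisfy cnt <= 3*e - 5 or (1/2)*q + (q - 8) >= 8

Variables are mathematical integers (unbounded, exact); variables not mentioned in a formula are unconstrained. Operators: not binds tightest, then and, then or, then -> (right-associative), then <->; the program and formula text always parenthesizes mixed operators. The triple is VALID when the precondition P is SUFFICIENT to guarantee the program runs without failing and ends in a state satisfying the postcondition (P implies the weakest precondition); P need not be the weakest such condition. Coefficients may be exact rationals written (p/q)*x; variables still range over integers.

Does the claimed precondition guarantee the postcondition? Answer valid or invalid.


Working backward. After the program, the postcondition cnt <= 3*e - 5 or (1/2)*q + (q - 8) >= 8 must hold; in canonical form it is cnt <= 3*e - 5 or (3/2)*q >= 16.
Before skip: cnt <= 3*e - 5 or (3/2)*q >= 16
Before q := y: cnt <= 3*e - 5 or (3/2)*y >= 16
The weakest precondition is cnt <= 3*e - 5 or (3/2)*y >= 16.
Check whether cnt <= 3*e - 5 or (3/2)*y >= 12 implies it.
Countermodel: at the initial state cnt = -4, e = 0, y = 8, the precondition holds but the weakest precondition fails.
Answer: invalid


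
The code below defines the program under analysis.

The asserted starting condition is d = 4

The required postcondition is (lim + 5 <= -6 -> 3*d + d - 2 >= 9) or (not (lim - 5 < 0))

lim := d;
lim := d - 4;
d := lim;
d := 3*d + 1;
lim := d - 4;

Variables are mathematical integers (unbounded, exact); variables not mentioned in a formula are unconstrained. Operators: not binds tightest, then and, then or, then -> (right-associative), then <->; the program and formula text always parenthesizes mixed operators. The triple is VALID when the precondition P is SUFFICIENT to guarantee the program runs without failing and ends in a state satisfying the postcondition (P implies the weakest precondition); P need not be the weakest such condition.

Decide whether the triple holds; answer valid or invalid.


Working backward. After the program, the postcondition (lim + 5 <= -6 -> 3*d + d - 2 >= 9) or (not (lim - 5 < 0)) must hold; in canonical form it is (lim <= -11 -> 4*d >= 11) or (not (lim < 5)).
Before lim := d - 4: (d <= -7 -> 4*d >= 11) or (not (d < 9))
Before d := 3*d + 1: (3*d <= -8 -> 12*d >= 7) or (not (3*d < 8))
Before d := lim: (3*lim <= -8 -> 12*lim >= 7) or (not (3*lim < 8))
Before lim := d - 4: (3*d <= 4 -> 12*d >= 55) or (not (3*d < 20))
Before lim := d: (3*d <= 4 -> 12*d >= 55) or (not (3*d < 20))
The weakest precondition is (3*d <= 4 -> 12*d >= 55) or (not (3*d < 20)).
Check whether d = 4 implies it.
Every state satisfying the precondition satisfies the weakest precondition: the implication holds.
Answer: valid


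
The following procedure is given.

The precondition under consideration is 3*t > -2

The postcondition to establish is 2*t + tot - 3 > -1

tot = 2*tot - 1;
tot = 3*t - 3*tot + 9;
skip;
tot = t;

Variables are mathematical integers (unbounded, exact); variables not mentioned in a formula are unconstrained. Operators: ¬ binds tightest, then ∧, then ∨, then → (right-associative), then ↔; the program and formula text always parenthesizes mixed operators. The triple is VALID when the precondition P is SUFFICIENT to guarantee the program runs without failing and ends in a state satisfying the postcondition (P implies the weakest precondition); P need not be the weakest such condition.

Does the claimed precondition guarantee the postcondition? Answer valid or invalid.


Working backward. After the program, the postcondition 2*t + tot - 3 > -1 must hold; in canonical form it is 2*t + tot > 2.
Before tot := t: 3*t > 2
Before skip: 3*t > 2
Before tot := 3*t - 3*tot + 9: 3*t > 2
Before tot := 2*tot - 1: 3*t > 2
The weakest precondition is 3*t > 2.
Check whether 3*t > -2 implies it.
Countermodel: at the initial state t = 0, the precondition holds but the weakest precondition fails.
Answer: invalid


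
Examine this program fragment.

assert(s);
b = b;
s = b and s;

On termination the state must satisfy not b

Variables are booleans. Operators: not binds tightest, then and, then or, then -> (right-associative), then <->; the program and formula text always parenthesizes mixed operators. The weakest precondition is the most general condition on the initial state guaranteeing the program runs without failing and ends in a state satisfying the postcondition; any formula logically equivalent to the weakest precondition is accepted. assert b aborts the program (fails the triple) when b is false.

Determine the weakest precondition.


Working backward. After the program, not b must hold.
Before s := b and s: not b
Before b := b: not b
Before assert s: s and (not b)
Answer: WP = s and (not b)


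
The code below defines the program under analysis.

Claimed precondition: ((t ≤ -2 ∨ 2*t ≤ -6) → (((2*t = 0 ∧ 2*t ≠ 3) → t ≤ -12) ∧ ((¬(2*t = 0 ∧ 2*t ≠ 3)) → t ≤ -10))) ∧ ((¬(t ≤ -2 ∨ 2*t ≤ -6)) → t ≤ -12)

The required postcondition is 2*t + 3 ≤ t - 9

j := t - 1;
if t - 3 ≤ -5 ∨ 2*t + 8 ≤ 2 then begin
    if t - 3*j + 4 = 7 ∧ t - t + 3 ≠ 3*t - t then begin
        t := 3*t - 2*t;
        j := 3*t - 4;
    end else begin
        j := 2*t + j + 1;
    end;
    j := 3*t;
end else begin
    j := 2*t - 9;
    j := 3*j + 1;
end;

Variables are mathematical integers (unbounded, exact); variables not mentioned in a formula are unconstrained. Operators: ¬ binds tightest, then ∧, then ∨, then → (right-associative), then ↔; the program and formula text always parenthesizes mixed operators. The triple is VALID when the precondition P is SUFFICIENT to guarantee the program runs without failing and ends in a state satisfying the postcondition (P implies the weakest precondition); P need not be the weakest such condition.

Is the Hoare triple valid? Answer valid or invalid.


Working backward. After the program, the postcondition 2*t + 3 ≤ t - 9 must hold; in canonical form it is t ≤ -12.
Then branch requires ((t = 3*j + 3 ∧ 2*t ≠ 3) → t ≤ -12) ∧ ((¬(t = 3*j + 3 ∧ 2*t ≠ 3)) → t ≤ -12); else branch requires t ≤ -12.
Before the if: ((t ≤ -2 ∨ 2*t ≤ -6) → (((t = 3*j + 3 ∧ 2*t ≠ 3) → t ≤ -12) ∧ ((¬(t = 3*j + 3 ∧ 2*t ≠ 3)) → t ≤ -12))) ∧ ((¬(t ≤ -2 ∨ 2*t ≤ -6)) → t ≤ -12)
Before j := t - 1: ((t ≤ -2 ∨ 2*t ≤ -6) → (((2*t = 0 ∧ 2*t ≠ 3) → t ≤ -12) ∧ ((¬(2*t = 0 ∧ 2*t ≠ 3)) → t ≤ -12))) ∧ ((¬(t ≤ -2 ∨ 2*t ≤ -6)) → t ≤ -12)
The weakest precondition is ((t ≤ -2 ∨ 2*t ≤ -6) → (((2*t = 0 ∧ 2*t ≠ 3) → t ≤ -12) ∧ ((¬(2*t = 0 ∧ 2*t ≠ 3)) → t ≤ -12))) ∧ ((¬(t ≤ -2 ∨ 2*t ≤ -6)) → t ≤ -12).
Check whether ((t ≤ -2 ∨ 2*t ≤ -6) → (((2*t = 0 ∧ 2*t ≠ 3) → t ≤ -12) ∧ ((¬(2*t = 0 ∧ 2*t ≠ 3)) → t ≤ -10))) ∧ ((¬(t ≤ -2 ∨ 2*t ≤ -6)) → t ≤ -12) implies it.
Countermodel: at the initial state t = -11, the precondition holds but the weakest precondition fails.
Answer: invalid


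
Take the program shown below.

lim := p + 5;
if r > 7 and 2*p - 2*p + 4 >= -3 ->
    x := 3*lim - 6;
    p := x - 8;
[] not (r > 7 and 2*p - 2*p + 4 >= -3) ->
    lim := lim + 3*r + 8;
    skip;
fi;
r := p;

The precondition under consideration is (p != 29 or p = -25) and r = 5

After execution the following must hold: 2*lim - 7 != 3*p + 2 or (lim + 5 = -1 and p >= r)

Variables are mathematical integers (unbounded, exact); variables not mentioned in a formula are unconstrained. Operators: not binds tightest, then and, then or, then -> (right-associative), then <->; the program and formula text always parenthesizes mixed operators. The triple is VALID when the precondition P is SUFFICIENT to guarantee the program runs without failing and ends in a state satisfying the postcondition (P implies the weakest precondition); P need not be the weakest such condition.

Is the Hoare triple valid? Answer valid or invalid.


Working backward. After the program, the postcondition 2*lim - 7 != 3*p + 2 or (lim + 5 = -1 and p >= r) must hold; in canonical form it is 2*lim != 3*p + 9 or (lim = -6 and p >= r).
Before r := p: 2*lim != 3*p + 9 or lim = -6
Then branch requires 7*lim != 33 or lim = -6; else branch requires 2*lim + 6*r != 3*p - 7 or lim + 3*r = -14.
Before the if: (r > 7 -> (7*lim != 33 or lim = -6)) and ((not (r > 7)) -> (2*lim + 6*r != 3*p - 7 or lim + 3*r = -14))
Before lim := p + 5: (r > 7 -> (7*p != -2 or p = -11)) and ((not (r > 7)) -> (6*r != p - 17 or p + 3*r = -19))
The weakest precondition is (r > 7 -> (7*p != -2 or p = -11)) and ((not (r > 7)) -> (6*r != p - 17 or p + 3*r = -19)).
Check whether (p != 29 or p = -25) and r = 5 implies it.
Countermodel: at the initial state p = 47, r = 5, the precondition holds but the weakest precondition fails.
Answer: invalid


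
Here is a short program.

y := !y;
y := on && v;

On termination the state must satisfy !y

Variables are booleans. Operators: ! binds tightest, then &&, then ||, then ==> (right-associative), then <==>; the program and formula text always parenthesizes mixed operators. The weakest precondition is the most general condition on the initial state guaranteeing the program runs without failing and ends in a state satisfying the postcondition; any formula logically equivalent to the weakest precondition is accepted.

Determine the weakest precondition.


Working backward. After the program, !y must hold.
Before y := on && v: !(on && v)
Before y := !y: !(on && v)
Answer: WP = !(on && v)


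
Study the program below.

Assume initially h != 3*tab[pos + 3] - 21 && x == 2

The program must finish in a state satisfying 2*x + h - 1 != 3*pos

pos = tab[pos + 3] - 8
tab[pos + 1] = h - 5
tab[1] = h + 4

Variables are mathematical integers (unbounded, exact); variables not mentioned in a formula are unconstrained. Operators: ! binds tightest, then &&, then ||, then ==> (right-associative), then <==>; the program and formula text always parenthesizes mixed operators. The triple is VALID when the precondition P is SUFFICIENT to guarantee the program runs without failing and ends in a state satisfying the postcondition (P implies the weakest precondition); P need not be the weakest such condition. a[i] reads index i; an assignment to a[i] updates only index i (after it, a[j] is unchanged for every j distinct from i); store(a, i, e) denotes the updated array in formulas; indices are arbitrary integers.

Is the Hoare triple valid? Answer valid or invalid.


Working backward. After the program, the postcondition 2*x + h - 1 != 3*pos must hold; in canonical form it is h + 2*x != 3*pos + 1.
Before tab[1] := h + 4: h + 2*x != 3*pos + 1
Before tab[pos + 1] := h - 5: h + 2*x != 3*pos + 1
Before pos := tab[pos + 3] - 8: h + 2*x != 3*tab[pos + 3] - 23
The weakest precondition is h + 2*x != 3*tab[pos + 3] - 23.
Check whether h != 3*tab[pos + 3] - 21 && x == 2 implies it.
Countermodel: at the initial state h = -27, pos = 0, tab = {[3] = 0, elsewhere 0}, x = 2, the precondition holds but the weakest precondition fails.
Answer: invalid


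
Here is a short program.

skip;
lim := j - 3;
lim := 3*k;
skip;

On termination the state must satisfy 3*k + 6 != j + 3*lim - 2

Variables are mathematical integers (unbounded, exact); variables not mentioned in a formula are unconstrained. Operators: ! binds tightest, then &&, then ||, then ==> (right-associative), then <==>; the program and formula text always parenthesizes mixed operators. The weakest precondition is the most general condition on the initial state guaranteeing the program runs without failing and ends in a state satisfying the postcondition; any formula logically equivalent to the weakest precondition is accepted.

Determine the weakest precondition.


Working backward. After the program, the postcondition 3*k + 6 != j + 3*lim - 2 must hold; in canonical form it is 3*k != j + 3*lim - 8.
Before skip: 3*k != j + 3*lim - 8
Before lim := 3*k: j + 6*k != 8
Before lim := j - 3: j + 6*k != 8
Before skip: j + 6*k != 8
Answer: WP = j + 6*k != 8


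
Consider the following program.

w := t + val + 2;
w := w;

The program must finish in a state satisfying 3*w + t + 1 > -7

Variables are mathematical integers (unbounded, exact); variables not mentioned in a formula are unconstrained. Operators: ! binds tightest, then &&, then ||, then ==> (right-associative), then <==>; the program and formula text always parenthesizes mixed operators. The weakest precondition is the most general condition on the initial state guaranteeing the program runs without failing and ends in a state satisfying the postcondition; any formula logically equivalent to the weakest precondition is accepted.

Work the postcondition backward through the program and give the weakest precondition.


Working backward. After the program, the postcondition 3*w + t + 1 > -7 must hold; in canonical form it is t + 3*w > -8.
Before w := w: t + 3*w > -8
Before w := t + val + 2: 4*t + 3*val > -14
Answer: WP = 4*t + 3*val > -14


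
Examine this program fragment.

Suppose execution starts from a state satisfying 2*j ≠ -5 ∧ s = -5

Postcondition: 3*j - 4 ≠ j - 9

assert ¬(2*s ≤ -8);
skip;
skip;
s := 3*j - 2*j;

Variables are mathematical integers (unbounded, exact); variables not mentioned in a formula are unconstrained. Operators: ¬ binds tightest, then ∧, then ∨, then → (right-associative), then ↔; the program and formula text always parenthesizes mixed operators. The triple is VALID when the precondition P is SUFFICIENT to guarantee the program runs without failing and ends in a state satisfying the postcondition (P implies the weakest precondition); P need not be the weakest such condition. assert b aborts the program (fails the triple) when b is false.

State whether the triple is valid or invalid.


Working backward. After the program, the postcondition 3*j - 4 ≠ j - 9 must hold; in canonical form it is 2*j ≠ -5.
Before s := 3*j - 2*j: 2*j ≠ -5
Before skip: 2*j ≠ -5
Before skip: 2*j ≠ -5
Before assert ¬(2*s ≤ -8): (¬(2*s ≤ -8)) ∧ 2*j ≠ -5
The weakest precondition is (¬(2*s ≤ -8)) ∧ 2*j ≠ -5.
Check whether 2*j ≠ -5 ∧ s = -5 implies it.
Countermodel: at the initial state j = 0, s = -5, the precondition holds but the weakest precondition fails.
Answer: invalid
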